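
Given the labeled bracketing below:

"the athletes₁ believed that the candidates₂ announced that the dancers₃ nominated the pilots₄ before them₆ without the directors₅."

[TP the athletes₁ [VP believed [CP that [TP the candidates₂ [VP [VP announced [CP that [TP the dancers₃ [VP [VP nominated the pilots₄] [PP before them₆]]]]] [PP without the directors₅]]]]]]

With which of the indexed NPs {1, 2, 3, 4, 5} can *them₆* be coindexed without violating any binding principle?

{1, 2, 4, 5}

*them* is a pronoun, so Principle B applies: it must be free in its binding domain.
Binding domain of *them₆*: the embedded TP, whose subject is the dancers₃.
*the athletes₁* c-commands the pronoun but from outside its binding domain, and is not c-commanded by it → coindexation permitted.
*the candidates₂* c-commands the pronoun but from outside its binding domain, and is not c-commanded by it → coindexation permitted.
*the dancers₃* c-commands the pronoun within its binding domain → coindexation would violate Principle B.
*the pilots₄* and the pronoun do not c-command one another → neither Principle B nor Principle C is at stake; coindexation permitted.
*the directors₅* and the pronoun do not c-command one another → neither Principle B nor Principle C is at stake; coindexation permitted.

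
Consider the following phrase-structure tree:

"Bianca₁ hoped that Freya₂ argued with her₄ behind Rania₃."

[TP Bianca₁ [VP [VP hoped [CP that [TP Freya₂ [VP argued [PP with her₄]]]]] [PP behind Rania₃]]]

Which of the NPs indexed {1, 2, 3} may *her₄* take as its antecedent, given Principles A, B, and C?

{1, 3}

*her* is a pronoun, so Principle B applies: it must be free in its binding domain.
Binding domain of *her₄*: the embedded TP, whose subject is Freya₂.
*Bianca₁* c-commands the pronoun but from outside its binding domain, and is not c-commanded by it → coindexation permitted.
*Freya₂* c-commands the pronoun within its binding domain → coindexation would violate Principle B.
*Rania₃* and the pronoun do not c-command one another → neither Principle B nor Principle C is at stake; coindexation permitted.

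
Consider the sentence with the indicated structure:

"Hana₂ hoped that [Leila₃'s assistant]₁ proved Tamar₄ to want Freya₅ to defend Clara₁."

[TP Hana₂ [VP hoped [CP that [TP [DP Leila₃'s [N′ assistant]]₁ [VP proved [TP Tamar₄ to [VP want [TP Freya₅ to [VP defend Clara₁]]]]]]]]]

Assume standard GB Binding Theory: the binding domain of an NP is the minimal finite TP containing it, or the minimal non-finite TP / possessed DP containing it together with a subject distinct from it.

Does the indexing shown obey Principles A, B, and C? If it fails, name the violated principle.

The two coindexed NPs are *[Leila₃'s assistant]₁* and *Clara₁*.
*Clara₁* is an R-expression. Principle C requires it to be free everywhere.
*[Leila₃'s assistant]₁* c-commands it and carries the same index.
The R-expression is bound → Principle C violation.

Principle C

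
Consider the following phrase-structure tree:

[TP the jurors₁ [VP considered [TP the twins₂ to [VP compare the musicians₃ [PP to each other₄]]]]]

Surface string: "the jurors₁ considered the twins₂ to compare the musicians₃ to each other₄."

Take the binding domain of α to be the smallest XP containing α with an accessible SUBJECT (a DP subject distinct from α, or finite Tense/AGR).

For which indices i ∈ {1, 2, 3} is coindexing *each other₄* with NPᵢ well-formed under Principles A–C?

*each other* is an anaphor, so Principle A applies: it must be bound in its binding domain.
Binding domain of *each other₄*: the embedded TP, whose subject is the twins₂.
*the jurors₁* c-commands the anaphor but is outside its binding domain → cannot satisfy Principle A.
*the twins₂* c-commands the anaphor within its binding domain → licit binder.
*the musicians₃* c-commands the anaphor within its binding domain → licit binder.

{2, 3}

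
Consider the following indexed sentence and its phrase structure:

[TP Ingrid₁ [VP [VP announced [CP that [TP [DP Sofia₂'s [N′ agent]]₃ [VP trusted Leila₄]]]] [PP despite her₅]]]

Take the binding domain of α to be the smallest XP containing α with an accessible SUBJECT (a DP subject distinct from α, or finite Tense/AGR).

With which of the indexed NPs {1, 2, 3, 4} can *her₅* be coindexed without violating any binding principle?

{2, 3, 4}

*her* is a pronoun, so Principle B applies: it must be free in its binding domain.
Binding domain of *her₅*: the matrix TP, whose subject is Ingrid₁.
*Ingrid₁* c-commands the pronoun within its binding domain → coindexation would violate Principle B.
*Sofia₂* and the pronoun do not c-command one another → neither Principle B nor Principle C is at stake; coindexation permitted.
*[Sofia₂'s agent]₃* and the pronoun do not c-command one another → neither Principle B nor Principle C is at stake; coindexation permitted.
*Leila₄* and the pronoun do not c-command one another → neither Principle B nor Principle C is at stake; coindexation permitted.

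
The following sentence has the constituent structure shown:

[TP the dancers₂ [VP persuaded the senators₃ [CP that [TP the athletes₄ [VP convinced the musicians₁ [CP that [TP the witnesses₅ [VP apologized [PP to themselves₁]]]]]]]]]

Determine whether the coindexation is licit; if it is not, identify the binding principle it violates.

The two coindexed NPs are *the musicians₁* and *themselves₁*.
*themselves₁* is an anaphor. Principle A requires it to be bound within its binding domain — the embedded TP, whose subject is the witnesses₅.
Within that domain it is c-commanded by *the witnesses₅*, which does not share its index.
*the musicians₁* does c-command the anaphor, but from outside its binding domain.
The anaphor is unbound in its domain → Principle A violation.

Principle A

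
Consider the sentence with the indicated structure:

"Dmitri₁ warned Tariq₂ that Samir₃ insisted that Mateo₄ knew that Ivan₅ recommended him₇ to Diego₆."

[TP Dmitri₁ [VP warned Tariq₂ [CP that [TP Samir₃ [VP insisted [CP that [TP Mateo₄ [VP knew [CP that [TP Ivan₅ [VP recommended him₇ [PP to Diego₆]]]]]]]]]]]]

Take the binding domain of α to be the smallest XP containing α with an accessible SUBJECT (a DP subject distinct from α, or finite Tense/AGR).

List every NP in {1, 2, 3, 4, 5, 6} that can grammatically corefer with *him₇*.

*him* is a pronoun, so Principle B applies: it must be free in its binding domain.
Binding domain of *him₇*: the embedded TP, whose subject is Ivan₅.
*Dmitri₁* c-commands the pronoun but from outside its binding domain, and is not c-commanded by it → coindexation permitted.
*Tariq₂* c-commands the pronoun but from outside its binding domain, and is not c-commanded by it → coindexation permitted.
*Samir₃* c-commands the pronoun but from outside its binding domain, and is not c-commanded by it → coindexation permitted.
*Mateo₄* c-commands the pronoun but from outside its binding domain, and is not c-commanded by it → coindexation permitted.
*Ivan₅* c-commands the pronoun within its binding domain → coindexation would violate Principle B.
*Diego₆*: the pronoun c-commands this R-expression → coindexation would violate Principle C on *Diego₆*.

{1, 2, 3, 4}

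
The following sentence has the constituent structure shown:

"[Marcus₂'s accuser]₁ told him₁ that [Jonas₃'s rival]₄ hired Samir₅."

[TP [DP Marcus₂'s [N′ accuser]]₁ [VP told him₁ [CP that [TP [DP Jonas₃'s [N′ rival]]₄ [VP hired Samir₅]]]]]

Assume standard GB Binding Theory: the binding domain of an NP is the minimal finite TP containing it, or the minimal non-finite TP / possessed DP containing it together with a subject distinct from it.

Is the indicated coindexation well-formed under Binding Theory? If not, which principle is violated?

The two coindexed NPs are *[Marcus₂'s accuser]₁* and *him₁*.
*him₁* is a pronoun. Its binding domain is the matrix TP, whose subject is [Marcus₂'s accuser]₁.
*[Marcus₂'s accuser]₁* c-commands it within that domain and carries the same index.
The pronoun is locally bound → Principle B violation.

Principle B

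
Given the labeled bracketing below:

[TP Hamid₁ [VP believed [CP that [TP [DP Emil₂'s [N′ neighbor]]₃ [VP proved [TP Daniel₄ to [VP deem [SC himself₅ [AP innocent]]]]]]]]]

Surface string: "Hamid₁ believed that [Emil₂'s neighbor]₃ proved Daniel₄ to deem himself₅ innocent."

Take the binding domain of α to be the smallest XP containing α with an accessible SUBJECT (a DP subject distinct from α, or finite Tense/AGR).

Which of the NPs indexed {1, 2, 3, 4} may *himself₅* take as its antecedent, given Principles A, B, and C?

{4}

*himself* is an anaphor, so Principle A applies: it must be bound in its binding domain.
Binding domain of *himself₅*: the embedded TP, whose subject is Daniel₄.
*Hamid₁* c-commands the anaphor but is outside its binding domain → cannot satisfy Principle A.
*Emil₂* does not c-command the anaphor → cannot bind it.
*[Emil₂'s neighbor]₃* c-commands the anaphor but is outside its binding domain → cannot satisfy Principle A.
*Daniel₄* c-commands the anaphor within its binding domain → licit binder.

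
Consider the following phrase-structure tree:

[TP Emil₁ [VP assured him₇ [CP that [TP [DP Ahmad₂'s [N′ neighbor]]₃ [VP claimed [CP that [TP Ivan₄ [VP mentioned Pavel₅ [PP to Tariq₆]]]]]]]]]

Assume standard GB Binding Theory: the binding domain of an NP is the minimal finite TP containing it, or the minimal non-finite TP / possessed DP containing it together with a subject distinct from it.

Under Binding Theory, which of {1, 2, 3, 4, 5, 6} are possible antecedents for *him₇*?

none

*him* is a pronoun, so Principle B applies: it must be free in its binding domain.
Binding domain of *him₇*: the matrix TP, whose subject is Emil₁.
*Emil₁* c-commands the pronoun within its binding domain → coindexation would violate Principle B.
*Ahmad₂*: the pronoun c-commands this R-expression → coindexation would violate Principle C on *Ahmad₂*.
*[Ahmad₂'s neighbor]₃*: the pronoun c-commands this R-expression → coindexation would violate Principle C on *[Ahmad₂'s neighbor]₃*.
*Ivan₄*: the pronoun c-commands this R-expression → coindexation would violate Principle C on *Ivan₄*.
*Pavel₅*: the pronoun c-commands this R-expression → coindexation would violate Principle C on *Pavel₅*.
*Tariq₆*: the pronoun c-commands this R-expression → coindexation would violate Principle C on *Tariq₆*.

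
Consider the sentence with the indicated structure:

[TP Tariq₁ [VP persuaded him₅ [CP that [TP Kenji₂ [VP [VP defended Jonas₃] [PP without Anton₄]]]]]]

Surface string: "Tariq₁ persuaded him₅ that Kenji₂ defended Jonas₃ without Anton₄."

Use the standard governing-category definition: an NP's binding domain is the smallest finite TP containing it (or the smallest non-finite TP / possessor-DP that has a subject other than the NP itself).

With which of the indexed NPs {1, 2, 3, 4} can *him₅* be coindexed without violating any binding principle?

*him* is a pronoun, so Principle B applies: it must be free in its binding domain.
Binding domain of *him₅*: the matrix TP, whose subject is Tariq₁.
*Tariq₁* c-commands the pronoun within its binding domain → coindexation would violate Principle B.
*Kenji₂*: the pronoun c-commands this R-expression → coindexation would violate Principle C on *Kenji₂*.
*Jonas₃*: the pronoun c-commands this R-expression → coindexation would violate Principle C on *Jonas₃*.
*Anton₄*: the pronoun c-commands this R-expression → coindexation would violate Principle C on *Anton₄*.

none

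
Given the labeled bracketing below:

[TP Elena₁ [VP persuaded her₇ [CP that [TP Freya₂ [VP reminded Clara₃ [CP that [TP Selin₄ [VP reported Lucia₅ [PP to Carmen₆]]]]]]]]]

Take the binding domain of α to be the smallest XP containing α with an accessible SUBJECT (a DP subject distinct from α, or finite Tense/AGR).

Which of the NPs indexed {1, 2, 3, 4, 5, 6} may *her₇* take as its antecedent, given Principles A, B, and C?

none

*her* is a pronoun, so Principle B applies: it must be free in its binding domain.
Binding domain of *her₇*: the matrix TP, whose subject is Elena₁.
*Elena₁* c-commands the pronoun within its binding domain → coindexation would violate Principle B.
*Freya₂*: the pronoun c-commands this R-expression → coindexation would violate Principle C on *Freya₂*.
*Clara₃*: the pronoun c-commands this R-expression → coindexation would violate Principle C on *Clara₃*.
*Selin₄*: the pronoun c-commands this R-expression → coindexation would violate Principle C on *Selin₄*.
*Lucia₅*: the pronoun c-commands this R-expression → coindexation would violate Principle C on *Lucia₅*.
*Carmen₆*: the pronoun c-commands this R-expression → coindexation would violate Principle C on *Carmen₆*.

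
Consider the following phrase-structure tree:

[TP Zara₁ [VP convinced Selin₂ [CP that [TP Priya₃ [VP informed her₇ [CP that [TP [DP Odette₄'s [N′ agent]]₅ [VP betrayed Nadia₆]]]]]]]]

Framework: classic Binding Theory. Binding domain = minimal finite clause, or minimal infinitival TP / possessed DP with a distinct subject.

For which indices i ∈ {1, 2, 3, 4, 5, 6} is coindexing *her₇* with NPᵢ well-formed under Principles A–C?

*her* is a pronoun, so Principle B applies: it must be free in its binding domain.
Binding domain of *her₇*: the embedded TP, whose subject is Priya₃.
*Zara₁* c-commands the pronoun but from outside its binding domain, and is not c-commanded by it → coindexation permitted.
*Selin₂* c-commands the pronoun but from outside its binding domain, and is not c-commanded by it → coindexation permitted.
*Priya₃* c-commands the pronoun within its binding domain → coindexation would violate Principle B.
*Odette₄*: the pronoun c-commands this R-expression → coindexation would violate Principle C on *Odette₄*.
*[Odette₄'s agent]₅*: the pronoun c-commands this R-expression → coindexation would violate Principle C on *[Odette₄'s agent]₅*.
*Nadia₆*: the pronoun c-commands this R-expression → coindexation would violate Principle C on *Nadia₆*.

{1, 2}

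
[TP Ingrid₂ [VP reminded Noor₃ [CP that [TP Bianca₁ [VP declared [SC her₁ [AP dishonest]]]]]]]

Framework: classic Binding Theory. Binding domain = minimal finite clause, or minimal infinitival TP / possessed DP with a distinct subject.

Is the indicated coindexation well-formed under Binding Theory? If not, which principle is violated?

Principle B

The two coindexed NPs are *Bianca₁* and *her₁*.
*her₁* is a pronoun. Its binding domain is the embedded TP, whose subject is Bianca₁.
*Bianca₁* c-commands it within that domain and carries the same index.
The pronoun is locally bound → Principle B violation.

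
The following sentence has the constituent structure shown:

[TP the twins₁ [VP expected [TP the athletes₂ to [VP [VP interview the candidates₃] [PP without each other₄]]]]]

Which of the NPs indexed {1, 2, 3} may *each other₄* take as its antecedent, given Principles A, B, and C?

{2}

*each other* is an anaphor, so Principle A applies: it must be bound in its binding domain.
Binding domain of *each other₄*: the embedded TP, whose subject is the athletes₂.
*the twins₁* c-commands the anaphor but is outside its binding domain → cannot satisfy Principle A.
*the athletes₂* c-commands the anaphor within its binding domain → licit binder.
*the candidates₃* does not c-command the anaphor → cannot bind it.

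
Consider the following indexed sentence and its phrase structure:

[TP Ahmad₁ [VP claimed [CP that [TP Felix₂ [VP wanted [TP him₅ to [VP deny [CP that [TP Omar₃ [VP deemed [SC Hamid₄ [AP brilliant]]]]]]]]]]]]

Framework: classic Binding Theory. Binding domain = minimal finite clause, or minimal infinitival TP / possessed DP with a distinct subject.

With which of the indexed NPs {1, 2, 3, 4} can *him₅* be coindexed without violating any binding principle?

{1}

*him* is a pronoun, so Principle B applies: it must be free in its binding domain.
Binding domain of *him₅*: the embedded TP, whose subject is Felix₂.
*Ahmad₁* c-commands the pronoun but from outside its binding domain, and is not c-commanded by it → coindexation permitted.
*Felix₂* c-commands the pronoun within its binding domain → coindexation would violate Principle B.
*Omar₃*: the pronoun c-commands this R-expression → coindexation would violate Principle C on *Omar₃*.
*Hamid₄*: the pronoun c-commands this R-expression → coindexation would violate Principle C on *Hamid₄*.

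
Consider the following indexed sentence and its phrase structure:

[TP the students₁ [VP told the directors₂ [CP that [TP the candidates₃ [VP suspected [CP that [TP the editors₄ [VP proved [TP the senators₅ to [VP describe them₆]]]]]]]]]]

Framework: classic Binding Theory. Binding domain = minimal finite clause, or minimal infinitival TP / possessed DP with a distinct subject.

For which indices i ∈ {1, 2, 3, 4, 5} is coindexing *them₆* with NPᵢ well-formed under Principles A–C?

*them* is a pronoun, so Principle B applies: it must be free in its binding domain.
Binding domain of *them₆*: the embedded TP, whose subject is the senators₅.
*the students₁* c-commands the pronoun but from outside its binding domain, and is not c-commanded by it → coindexation permitted.
*the directors₂* c-commands the pronoun but from outside its binding domain, and is not c-commanded by it → coindexation permitted.
*the candidates₃* c-commands the pronoun but from outside its binding domain, and is not c-commanded by it → coindexation permitted.
*the editors₄* c-commands the pronoun but from outside its binding domain, and is not c-commanded by it → coindexation permitted.
*the senators₅* c-commands the pronoun within its binding domain → coindexation would violate Principle B.

{1, 2, 3, 4}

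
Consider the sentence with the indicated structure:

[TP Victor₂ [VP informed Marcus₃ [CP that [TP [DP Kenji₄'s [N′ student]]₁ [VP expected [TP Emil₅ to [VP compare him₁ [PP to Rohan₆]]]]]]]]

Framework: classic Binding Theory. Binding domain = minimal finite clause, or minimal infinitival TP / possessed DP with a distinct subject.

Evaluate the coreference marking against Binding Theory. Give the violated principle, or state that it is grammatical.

The two coindexed NPs are *[Kenji₄'s student]₁* and *him₁*.
*him₁* is a pronoun; its binding domain is the embedded TP, whose subject is Emil₅. Within that domain it is c-commanded only by *Emil₅*, which carries a different index — the pronoun is free locally, so Principle B holds.
*[Kenji₄'s student]₁* is an R-expression; *him₁* does not c-command it, and no other NP shares its index, so Principle C is satisfied.
All principles are respected.

grammatical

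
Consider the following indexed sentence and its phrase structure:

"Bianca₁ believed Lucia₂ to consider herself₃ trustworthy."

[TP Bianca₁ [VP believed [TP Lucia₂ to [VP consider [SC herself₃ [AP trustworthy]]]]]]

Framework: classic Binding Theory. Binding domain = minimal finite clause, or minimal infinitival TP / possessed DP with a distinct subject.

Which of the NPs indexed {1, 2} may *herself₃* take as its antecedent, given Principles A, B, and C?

{2}

*herself* is an anaphor, so Principle A applies: it must be bound in its binding domain.
Binding domain of *herself₃*: the embedded TP, whose subject is Lucia₂.
*Bianca₁* c-commands the anaphor but is outside its binding domain → cannot satisfy Principle A.
*Lucia₂* c-commands the anaphor within its binding domain → licit binder.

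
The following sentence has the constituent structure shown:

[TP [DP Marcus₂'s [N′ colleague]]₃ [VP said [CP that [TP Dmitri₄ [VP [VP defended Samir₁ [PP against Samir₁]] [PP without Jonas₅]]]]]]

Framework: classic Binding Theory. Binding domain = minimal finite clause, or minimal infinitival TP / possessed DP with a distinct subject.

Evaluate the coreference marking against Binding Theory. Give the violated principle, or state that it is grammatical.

Principle C

The two coindexed NPs are *Samir₁* (the higher occurrence) and *Samir₁* (the lower occurrence).
*Samir₁* (the lower occurrence) is an R-expression. Principle C requires it to be free everywhere.
*Samir₁* (the higher occurrence) c-commands it and carries the same index.
The R-expression is bound → Principle C violation.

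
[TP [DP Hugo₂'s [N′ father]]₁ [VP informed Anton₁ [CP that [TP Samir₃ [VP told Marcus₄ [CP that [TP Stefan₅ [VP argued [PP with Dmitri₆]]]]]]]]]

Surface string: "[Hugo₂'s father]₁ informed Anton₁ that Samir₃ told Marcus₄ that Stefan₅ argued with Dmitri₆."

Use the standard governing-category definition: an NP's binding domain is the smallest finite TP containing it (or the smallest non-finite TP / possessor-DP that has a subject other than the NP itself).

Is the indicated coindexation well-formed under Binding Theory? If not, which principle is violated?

The two coindexed NPs are *[Hugo₂'s father]₁* and *Anton₁*.
*Anton₁* is an R-expression. Principle C requires it to be free everywhere.
*[Hugo₂'s father]₁* c-commands it and carries the same index.
The R-expression is bound → Principle C violation.

Principle C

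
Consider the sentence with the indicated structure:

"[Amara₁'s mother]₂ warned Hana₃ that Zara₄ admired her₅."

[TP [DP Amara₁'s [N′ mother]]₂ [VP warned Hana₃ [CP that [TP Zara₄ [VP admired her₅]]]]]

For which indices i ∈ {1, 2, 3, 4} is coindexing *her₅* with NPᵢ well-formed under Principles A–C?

{1, 2, 3}

*her* is a pronoun, so Principle B applies: it must be free in its binding domain.
Binding domain of *her₅*: the embedded TP, whose subject is Zara₄.
*Amara₁* and the pronoun do not c-command one another → neither Principle B nor Principle C is at stake; coindexation permitted.
*[Amara₁'s mother]₂* c-commands the pronoun but from outside its binding domain, and is not c-commanded by it → coindexation permitted.
*Hana₃* c-commands the pronoun but from outside its binding domain, and is not c-commanded by it → coindexation permitted.
*Zara₄* c-commands the pronoun within its binding domain → coindexation would violate Principle B.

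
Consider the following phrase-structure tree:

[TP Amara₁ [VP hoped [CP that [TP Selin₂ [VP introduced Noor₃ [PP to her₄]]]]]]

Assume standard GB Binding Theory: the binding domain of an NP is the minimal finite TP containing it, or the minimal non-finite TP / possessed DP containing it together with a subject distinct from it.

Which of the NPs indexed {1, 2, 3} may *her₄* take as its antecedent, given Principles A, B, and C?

{1}

*her* is a pronoun, so Principle B applies: it must be free in its binding domain.
Binding domain of *her₄*: the embedded TP, whose subject is Selin₂.
*Amara₁* c-commands the pronoun but from outside its binding domain, and is not c-commanded by it → coindexation permitted.
*Selin₂* c-commands the pronoun within its binding domain → coindexation would violate Principle B.
*Noor₃* c-commands the pronoun within its binding domain → coindexation would violate Principle B.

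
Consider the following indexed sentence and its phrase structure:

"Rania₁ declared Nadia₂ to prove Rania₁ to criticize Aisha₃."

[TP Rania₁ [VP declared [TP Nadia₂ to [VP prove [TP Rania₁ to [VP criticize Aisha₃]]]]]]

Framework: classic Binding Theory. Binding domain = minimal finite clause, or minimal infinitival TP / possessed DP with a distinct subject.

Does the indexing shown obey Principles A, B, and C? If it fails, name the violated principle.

The two coindexed NPs are *Rania₁* (the lower occurrence) and *Rania₁* (the higher occurrence).
*Rania₁* (the lower occurrence) is an R-expression. Principle C requires it to be free everywhere.
*Rania₁* (the higher occurrence) c-commands it and carries the same index.
The R-expression is bound → Principle C violation.

Principle C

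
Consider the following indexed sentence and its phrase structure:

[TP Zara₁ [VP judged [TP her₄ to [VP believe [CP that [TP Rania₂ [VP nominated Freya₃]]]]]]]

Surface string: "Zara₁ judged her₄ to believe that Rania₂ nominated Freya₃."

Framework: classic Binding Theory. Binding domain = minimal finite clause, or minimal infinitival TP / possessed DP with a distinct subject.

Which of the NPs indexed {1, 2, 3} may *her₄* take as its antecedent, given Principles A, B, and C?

none

*her* is a pronoun, so Principle B applies: it must be free in its binding domain.
Binding domain of *her₄*: the matrix TP, whose subject is Zara₁.
*Zara₁* c-commands the pronoun within its binding domain → coindexation would violate Principle B.
*Rania₂*: the pronoun c-commands this R-expression → coindexation would violate Principle C on *Rania₂*.
*Freya₃*: the pronoun c-commands this R-expression → coindexation would violate Principle C on *Freya₃*.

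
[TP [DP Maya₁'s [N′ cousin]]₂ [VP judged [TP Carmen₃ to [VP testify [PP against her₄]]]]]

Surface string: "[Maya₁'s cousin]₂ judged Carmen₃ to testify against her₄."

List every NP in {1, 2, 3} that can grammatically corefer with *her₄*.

{1, 2}

*her* is a pronoun, so Principle B applies: it must be free in its binding domain.
Binding domain of *her₄*: the embedded TP, whose subject is Carmen₃.
*Maya₁* and the pronoun do not c-command one another → neither Principle B nor Principle C is at stake; coindexation permitted.
*[Maya₁'s cousin]₂* c-commands the pronoun but from outside its binding domain, and is not c-commanded by it → coindexation permitted.
*Carmen₃* c-commands the pronoun within its binding domain → coindexation would violate Principle B.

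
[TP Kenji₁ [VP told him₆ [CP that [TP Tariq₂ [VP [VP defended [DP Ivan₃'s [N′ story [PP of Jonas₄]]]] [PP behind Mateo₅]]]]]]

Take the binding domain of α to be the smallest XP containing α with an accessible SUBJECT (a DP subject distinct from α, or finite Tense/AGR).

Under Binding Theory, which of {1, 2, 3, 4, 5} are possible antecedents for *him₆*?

none

*him* is a pronoun, so Principle B applies: it must be free in its binding domain.
Binding domain of *him₆*: the matrix TP, whose subject is Kenji₁.
*Kenji₁* c-commands the pronoun within its binding domain → coindexation would violate Principle B.
*Tariq₂*: the pronoun c-commands this R-expression → coindexation would violate Principle C on *Tariq₂*.
*Ivan₃*: the pronoun c-commands this R-expression → coindexation would violate Principle C on *Ivan₃*.
*Jonas₄*: the pronoun c-commands this R-expression → coindexation would violate Principle C on *Jonas₄*.
*Mateo₅*: the pronoun c-commands this R-expression → coindexation would violate Principle C on *Mateo₅*.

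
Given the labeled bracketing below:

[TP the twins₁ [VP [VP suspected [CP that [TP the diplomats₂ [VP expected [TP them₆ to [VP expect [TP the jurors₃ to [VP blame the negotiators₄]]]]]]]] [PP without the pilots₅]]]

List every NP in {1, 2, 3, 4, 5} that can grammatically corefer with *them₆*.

{1, 5}

*them* is a pronoun, so Principle B applies: it must be free in its binding domain.
Binding domain of *them₆*: the embedded TP, whose subject is the diplomats₂.
*the twins₁* c-commands the pronoun but from outside its binding domain, and is not c-commanded by it → coindexation permitted.
*the diplomats₂* c-commands the pronoun within its binding domain → coindexation would violate Principle B.
*the jurors₃*: the pronoun c-commands this R-expression → coindexation would violate Principle C on *the jurors₃*.
*the negotiators₄*: the pronoun c-commands this R-expression → coindexation would violate Principle C on *the negotiators₄*.
*the pilots₅* and the pronoun do not c-command one another → neither Principle B nor Principle C is at stake; coindexation permitted.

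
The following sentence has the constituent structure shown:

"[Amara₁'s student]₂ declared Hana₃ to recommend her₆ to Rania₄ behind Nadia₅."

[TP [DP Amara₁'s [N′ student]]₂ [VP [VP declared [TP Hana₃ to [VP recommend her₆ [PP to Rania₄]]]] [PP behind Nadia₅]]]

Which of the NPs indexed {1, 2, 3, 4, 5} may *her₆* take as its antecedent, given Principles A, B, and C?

*her* is a pronoun, so Principle B applies: it must be free in its binding domain.
Binding domain of *her₆*: the embedded TP, whose subject is Hana₃.
*Amara₁* and the pronoun do not c-command one another → neither Principle B nor Principle C is at stake; coindexation permitted.
*[Amara₁'s student]₂* c-commands the pronoun but from outside its binding domain, and is not c-commanded by it → coindexation permitted.
*Hana₃* c-commands the pronoun within its binding domain → coindexation would violate Principle B.
*Rania₄*: the pronoun c-commands this R-expression → coindexation would violate Principle C on *Rania₄*.
*Nadia₅* and the pronoun do not c-command one another → neither Principle B nor Principle C is at stake; coindexation permitted.

{1, 2, 5}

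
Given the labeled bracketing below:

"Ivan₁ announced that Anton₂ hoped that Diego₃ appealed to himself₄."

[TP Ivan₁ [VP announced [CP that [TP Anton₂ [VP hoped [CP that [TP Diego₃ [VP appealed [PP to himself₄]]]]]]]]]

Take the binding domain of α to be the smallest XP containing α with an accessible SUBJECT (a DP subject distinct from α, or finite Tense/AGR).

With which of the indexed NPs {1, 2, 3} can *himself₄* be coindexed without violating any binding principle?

*himself* is an anaphor, so Principle A applies: it must be bound in its binding domain.
Binding domain of *himself₄*: the embedded TP, whose subject is Diego₃.
*Ivan₁* c-commands the anaphor but is outside its binding domain → cannot satisfy Principle A.
*Anton₂* c-commands the anaphor but is outside its binding domain → cannot satisfy Principle A.
*Diego₃* c-commands the anaphor within its binding domain → licit binder.

{3}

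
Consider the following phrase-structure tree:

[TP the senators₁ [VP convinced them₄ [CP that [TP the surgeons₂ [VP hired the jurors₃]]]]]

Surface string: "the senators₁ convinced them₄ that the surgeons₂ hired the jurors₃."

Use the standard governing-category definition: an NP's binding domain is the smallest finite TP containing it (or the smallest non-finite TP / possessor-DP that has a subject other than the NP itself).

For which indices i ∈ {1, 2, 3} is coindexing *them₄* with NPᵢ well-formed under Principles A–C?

none

*them* is a pronoun, so Principle B applies: it must be free in its binding domain.
Binding domain of *them₄*: the matrix TP, whose subject is the senators₁.
*the senators₁* c-commands the pronoun within its binding domain → coindexation would violate Principle B.
*the surgeons₂*: the pronoun c-commands this R-expression → coindexation would violate Principle C on *the surgeons₂*.
*the jurors₃*: the pronoun c-commands this R-expression → coindexation would violate Principle C on *the jurors₃*.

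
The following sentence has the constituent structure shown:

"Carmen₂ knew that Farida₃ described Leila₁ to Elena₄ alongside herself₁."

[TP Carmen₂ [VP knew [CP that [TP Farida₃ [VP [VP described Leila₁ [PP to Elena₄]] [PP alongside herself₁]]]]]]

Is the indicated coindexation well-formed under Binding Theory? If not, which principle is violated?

The two coindexed NPs are *Leila₁* and *herself₁*.
*herself₁* is an anaphor. Principle A requires it to be bound within its binding domain — the embedded TP, whose subject is Farida₃.
Within that domain it is c-commanded by *Farida₃*, which does not share its index.
*Leila₁* does not c-command the anaphor at all.
The anaphor is unbound in its domain → Principle A violation.

Principle A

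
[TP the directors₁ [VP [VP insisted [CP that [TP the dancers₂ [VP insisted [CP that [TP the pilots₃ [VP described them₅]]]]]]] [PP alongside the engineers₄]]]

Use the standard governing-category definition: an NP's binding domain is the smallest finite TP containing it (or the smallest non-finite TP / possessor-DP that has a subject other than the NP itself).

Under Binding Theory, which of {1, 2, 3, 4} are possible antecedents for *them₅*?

{1, 2, 4}

*them* is a pronoun, so Principle B applies: it must be free in its binding domain.
Binding domain of *them₅*: the embedded TP, whose subject is the pilots₃.
*the directors₁* c-commands the pronoun but from outside its binding domain, and is not c-commanded by it → coindexation permitted.
*the dancers₂* c-commands the pronoun but from outside its binding domain, and is not c-commanded by it → coindexation permitted.
*the pilots₃* c-commands the pronoun within its binding domain → coindexation would violate Principle B.
*the engineers₄* and the pronoun do not c-command one another → neither Principle B nor Principle C is at stake; coindexation permitted.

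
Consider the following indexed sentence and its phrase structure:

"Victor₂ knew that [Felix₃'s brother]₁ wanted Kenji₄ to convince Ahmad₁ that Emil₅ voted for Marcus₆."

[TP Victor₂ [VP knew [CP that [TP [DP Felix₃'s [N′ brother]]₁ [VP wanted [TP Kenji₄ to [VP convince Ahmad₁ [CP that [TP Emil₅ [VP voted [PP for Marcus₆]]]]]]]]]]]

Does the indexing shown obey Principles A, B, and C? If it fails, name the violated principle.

Principle C

The two coindexed NPs are *[Felix₃'s brother]₁* and *Ahmad₁*.
*Ahmad₁* is an R-expression. Principle C requires it to be free everywhere.
*[Felix₃'s brother]₁* c-commands it and carries the same index.
The R-expression is bound → Principle C violation.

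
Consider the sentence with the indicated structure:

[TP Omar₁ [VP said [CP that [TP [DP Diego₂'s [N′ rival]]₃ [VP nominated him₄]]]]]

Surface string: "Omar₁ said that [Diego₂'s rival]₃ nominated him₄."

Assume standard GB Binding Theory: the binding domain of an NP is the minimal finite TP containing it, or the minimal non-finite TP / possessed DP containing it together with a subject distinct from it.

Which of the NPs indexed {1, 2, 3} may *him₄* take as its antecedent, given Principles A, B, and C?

*him* is a pronoun, so Principle B applies: it must be free in its binding domain.
Binding domain of *him₄*: the embedded TP, whose subject is [Diego₂'s rival]₃.
*Omar₁* c-commands the pronoun but from outside its binding domain, and is not c-commanded by it → coindexation permitted.
*Diego₂* and the pronoun do not c-command one another → neither Principle B nor Principle C is at stake; coindexation permitted.
*[Diego₂'s rival]₃* c-commands the pronoun within its binding domain → coindexation would violate Principle B.

{1, 2}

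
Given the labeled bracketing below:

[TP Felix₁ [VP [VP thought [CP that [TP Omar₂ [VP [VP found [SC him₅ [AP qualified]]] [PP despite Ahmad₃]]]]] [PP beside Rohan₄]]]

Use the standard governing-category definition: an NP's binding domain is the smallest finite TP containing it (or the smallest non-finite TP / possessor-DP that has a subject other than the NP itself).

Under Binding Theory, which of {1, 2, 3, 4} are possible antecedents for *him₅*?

*him* is a pronoun, so Principle B applies: it must be free in its binding domain.
Binding domain of *him₅*: the embedded TP, whose subject is Omar₂.
*Felix₁* c-commands the pronoun but from outside its binding domain, and is not c-commanded by it → coindexation permitted.
*Omar₂* c-commands the pronoun within its binding domain → coindexation would violate Principle B.
*Ahmad₃* and the pronoun do not c-command one another → neither Principle B nor Principle C is at stake; coindexation permitted.
*Rohan₄* and the pronoun do not c-command one another → neither Principle B nor Principle C is at stake; coindexation permitted.

{1, 3, 4}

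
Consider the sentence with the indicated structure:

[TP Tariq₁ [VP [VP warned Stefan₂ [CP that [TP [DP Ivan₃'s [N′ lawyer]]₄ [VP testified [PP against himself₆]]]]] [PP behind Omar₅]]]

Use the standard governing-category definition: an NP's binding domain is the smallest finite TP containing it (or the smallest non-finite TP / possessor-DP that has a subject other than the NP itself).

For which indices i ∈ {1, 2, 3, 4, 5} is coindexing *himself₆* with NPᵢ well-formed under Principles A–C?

*himself* is an anaphor, so Principle A applies: it must be bound in its binding domain.
Binding domain of *himself₆*: the embedded TP, whose subject is [Ivan₃'s lawyer]₄.
*Tariq₁* c-commands the anaphor but is outside its binding domain → cannot satisfy Principle A.
*Stefan₂* c-commands the anaphor but is outside its binding domain → cannot satisfy Principle A.
*Ivan₃* does not c-command the anaphor → cannot bind it.
*[Ivan₃'s lawyer]₄* c-commands the anaphor within its binding domain → licit binder.
*Omar₅* does not c-command the anaphor → cannot bind it.

{4}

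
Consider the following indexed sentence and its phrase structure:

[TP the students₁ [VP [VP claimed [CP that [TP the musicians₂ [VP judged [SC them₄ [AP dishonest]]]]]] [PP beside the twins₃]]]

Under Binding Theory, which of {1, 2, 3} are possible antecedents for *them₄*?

{1, 3}

*them* is a pronoun, so Principle B applies: it must be free in its binding domain.
Binding domain of *them₄*: the embedded TP, whose subject is the musicians₂.
*the students₁* c-commands the pronoun but from outside its binding domain, and is not c-commanded by it → coindexation permitted.
*the musicians₂* c-commands the pronoun within its binding domain → coindexation would violate Principle B.
*the twins₃* and the pronoun do not c-command one another → neither Principle B nor Principle C is at stake; coindexation permitted.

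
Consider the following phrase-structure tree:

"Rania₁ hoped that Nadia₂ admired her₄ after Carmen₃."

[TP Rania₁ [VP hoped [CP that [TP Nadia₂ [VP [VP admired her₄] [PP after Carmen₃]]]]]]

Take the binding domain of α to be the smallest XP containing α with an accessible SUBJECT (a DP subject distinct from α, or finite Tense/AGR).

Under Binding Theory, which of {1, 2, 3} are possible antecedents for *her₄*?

*her* is a pronoun, so Principle B applies: it must be free in its binding domain.
Binding domain of *her₄*: the embedded TP, whose subject is Nadia₂.
*Rania₁* c-commands the pronoun but from outside its binding domain, and is not c-commanded by it → coindexation permitted.
*Nadia₂* c-commands the pronoun within its binding domain → coindexation would violate Principle B.
*Carmen₃* and the pronoun do not c-command one another → neither Principle B nor Principle C is at stake; coindexation permitted.

{1, 3}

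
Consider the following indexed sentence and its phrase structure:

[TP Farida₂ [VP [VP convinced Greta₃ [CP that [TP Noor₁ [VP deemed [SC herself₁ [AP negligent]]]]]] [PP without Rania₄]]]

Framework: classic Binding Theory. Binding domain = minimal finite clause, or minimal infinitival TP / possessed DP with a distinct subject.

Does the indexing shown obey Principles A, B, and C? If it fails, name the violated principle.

The two coindexed NPs are *Noor₁* and *herself₁*.
*herself₁* is an anaphor; its binding domain is the embedded TP, whose subject is Noor₁. *Noor₁* c-commands it within that domain and shares its index, so Principle A is satisfied.
*Noor₁* is an R-expression; *herself₁* does not c-command it, and no other NP shares its index, so Principle C is satisfied.
All principles are respected.

grammatical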